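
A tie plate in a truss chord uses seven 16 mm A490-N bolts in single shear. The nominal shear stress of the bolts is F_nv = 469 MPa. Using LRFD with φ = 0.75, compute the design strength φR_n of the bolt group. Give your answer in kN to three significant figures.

A_b = π × 16² / 4 = 201.1 mm².
R_n = F_nv · A_b · n · n_s = 469 × 201.1 × 7 × 1 / 1000 = 660.1 kN.
Design strength φR_n = 0.75 × 660.1 = 495 kN.

495 kN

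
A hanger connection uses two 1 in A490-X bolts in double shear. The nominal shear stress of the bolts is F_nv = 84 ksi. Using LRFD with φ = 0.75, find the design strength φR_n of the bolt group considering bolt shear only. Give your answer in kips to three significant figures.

198 kips

A_b = π × 1² / 4 = 0.7854 in².
R_n = F_nv · A_b · n · n_s = 84 × 0.7854 × 2 × 2 = 263.9 kips.
Design strength φR_n = 0.75 × 263.9 = 198 kips.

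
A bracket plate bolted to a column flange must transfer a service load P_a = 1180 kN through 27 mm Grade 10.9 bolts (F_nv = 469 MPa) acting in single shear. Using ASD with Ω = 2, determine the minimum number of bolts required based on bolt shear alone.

9 bolts

A_b = π·27²/4 = 572.6 mm².
Per-bolt allowable strength R_n/Ω = 469 × 572.6 × 1 / 1000 / 2 = 134.3 kN.
n ≥ 1180 / 134.3 = 8.789 → use 9 bolts.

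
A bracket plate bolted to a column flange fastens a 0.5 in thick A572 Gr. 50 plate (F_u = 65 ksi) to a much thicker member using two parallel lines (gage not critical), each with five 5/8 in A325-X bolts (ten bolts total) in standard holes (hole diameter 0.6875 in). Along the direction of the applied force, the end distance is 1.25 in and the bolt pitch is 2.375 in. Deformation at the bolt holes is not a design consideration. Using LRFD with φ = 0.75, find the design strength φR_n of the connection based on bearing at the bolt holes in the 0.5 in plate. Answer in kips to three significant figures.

Per bolt r_n = 1.5 l_c t F_u ≤ 3.0 d t F_u; upper limit = 3.0 × 0.625 × 0.5 × 65 = 60.94 kips.
Edge bolt: l_c = 1.25 − 0.6875/2 = 0.9062 in → 1.5 × 0.9062 × 0.5 × 65 = 44.18 → r_n = 44.18 kips.
Interior bolts: l_c = 2.375 − 0.6875 = 1.688 in → 1.5 × 1.688 × 0.5 × 65 = 82.27 → r_n = 60.94 kips.
R_n = 2 × 44.18 + 8 × 60.94 = 575.9 kips.
Design strength φR_n = 0.75 × 575.9 = 432 kips.

432 kips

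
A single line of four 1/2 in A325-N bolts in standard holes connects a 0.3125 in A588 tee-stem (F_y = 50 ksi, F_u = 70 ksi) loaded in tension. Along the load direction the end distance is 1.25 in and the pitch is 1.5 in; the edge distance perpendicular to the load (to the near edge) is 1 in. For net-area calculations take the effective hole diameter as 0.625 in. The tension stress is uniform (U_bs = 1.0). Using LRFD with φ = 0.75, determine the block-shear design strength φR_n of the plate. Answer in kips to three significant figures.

Shear plane L_v = 1.25 + 3·1.5 = 5.75 in; A_gv = 5.75 × 0.3125 = 1.797 in².
A_nv = (5.75 − 3.5·0.625) × 0.3125 = 1.113 in².
A_nt = (1 − 0.5·0.625) × 0.3125 = 0.2148 in².
0.6 F_u A_nv = 46.76 kips; 0.6 F_y A_gv = 53.91 kips → shear rupture governs the shear term.
R_n = 46.76 + 1.0 × 70 × 0.2148 = 61.8 kips.
Design strength φR_n = 0.75 × 61.8 = 46.3 kips.

46.3 kips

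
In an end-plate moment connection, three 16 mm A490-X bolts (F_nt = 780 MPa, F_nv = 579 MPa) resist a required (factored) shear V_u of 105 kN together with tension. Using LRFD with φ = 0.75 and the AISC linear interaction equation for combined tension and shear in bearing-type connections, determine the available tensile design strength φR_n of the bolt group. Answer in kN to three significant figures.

A_b = π·16²/4 = 201.1 mm²; f_rv = 105 × 1000 / (3 × 201.1) = 174.1 MPa.
F'_nt = 1.3 F_nt − (F_nt / φF_nv) f_rv = 1.3·780 − (780/(0.75·579))·174.1 = 701.3 MPa, capped at F_nt → F'_nt = 701.3 MPa.
R_n = F'_nt · A_b · n = 701.3 × 201.1 × 3 / 1000 = 423 kN.
Design strength φR_n = 0.75 × 423 = 317 kN.

317 kN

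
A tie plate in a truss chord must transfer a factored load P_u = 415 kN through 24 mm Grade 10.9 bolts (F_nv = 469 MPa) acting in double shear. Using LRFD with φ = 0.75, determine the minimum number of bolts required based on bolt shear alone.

2 bolts

A_b = π·24²/4 = 452.4 mm².
Per-bolt design strength φR_n = 0.75 × 469 × 452.4 × 2 / 1000 = 318.3 kN.
n ≥ 415 / 318.3 = 1.304 → use 2 bolts.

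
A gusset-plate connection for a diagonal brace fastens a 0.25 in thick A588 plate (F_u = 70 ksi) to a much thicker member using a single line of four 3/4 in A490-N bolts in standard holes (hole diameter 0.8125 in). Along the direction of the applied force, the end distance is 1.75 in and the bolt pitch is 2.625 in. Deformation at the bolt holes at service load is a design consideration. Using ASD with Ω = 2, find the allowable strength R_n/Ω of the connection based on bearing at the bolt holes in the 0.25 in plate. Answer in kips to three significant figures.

Per bolt r_n = 1.2 l_c t F_u ≤ 2.4 d t F_u; upper limit = 2.4 × 0.75 × 0.25 × 70 = 31.5 kips.
Edge bolt: l_c = 1.75 − 0.8125/2 = 1.344 in → 1.2 × 1.344 × 0.25 × 70 = 28.22 → r_n = 28.22 kips.
Interior bolts: l_c = 2.625 − 0.8125 = 1.812 in → 1.2 × 1.812 × 0.25 × 70 = 38.06 → r_n = 31.5 kips.
R_n = 1 × 28.22 + 3 × 31.5 = 122.7 kips.
Allowable strength R_n/Ω = 122.7 / 2 = 61.4 kips.

61.4 kips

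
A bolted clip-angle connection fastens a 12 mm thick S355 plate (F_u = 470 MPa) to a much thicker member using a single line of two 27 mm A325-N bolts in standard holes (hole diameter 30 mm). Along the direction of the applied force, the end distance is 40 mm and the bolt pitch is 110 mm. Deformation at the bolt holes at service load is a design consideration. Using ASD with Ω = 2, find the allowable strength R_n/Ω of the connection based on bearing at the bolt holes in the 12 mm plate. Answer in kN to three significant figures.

267 kN

Per bolt r_n = 1.2 l_c t F_u ≤ 2.4 d t F_u; upper limit = 2.4 × 27 × 12 × 470 / 1000 = 365.5 kN.
Edge bolt: l_c = 40 − 30/2 = 25 mm → 1.2 × 25 × 12 × 470 / 1000 = 169.2 → r_n = 169.2 kN.
Interior bolts: l_c = 110 − 30 = 80 mm → 1.2 × 80 × 12 × 470 / 1000 = 541.4 → r_n = 365.5 kN.
R_n = 1 × 169.2 + 1 × 365.5 = 534.7 kN.
Allowable strength R_n/Ω = 534.7 / 2 = 267 kN.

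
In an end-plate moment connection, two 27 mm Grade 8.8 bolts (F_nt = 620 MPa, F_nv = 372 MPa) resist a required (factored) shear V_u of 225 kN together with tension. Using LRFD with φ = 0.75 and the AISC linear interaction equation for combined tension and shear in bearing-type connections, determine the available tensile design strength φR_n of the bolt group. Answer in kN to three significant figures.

317 kN

A_b = π·27²/4 = 572.6 mm²; f_rv = 225 × 1000 / (2 × 572.6) = 196.5 MPa.
F'_nt = 1.3 F_nt − (F_nt / φF_nv) f_rv = 1.3·620 − (620/(0.75·372))·196.5 = 369.4 MPa, capped at F_nt → F'_nt = 369.4 MPa.
R_n = F'_nt · A_b · n = 369.4 × 572.6 × 2 / 1000 = 423 kN.
Design strength φR_n = 0.75 × 423 = 317 kN.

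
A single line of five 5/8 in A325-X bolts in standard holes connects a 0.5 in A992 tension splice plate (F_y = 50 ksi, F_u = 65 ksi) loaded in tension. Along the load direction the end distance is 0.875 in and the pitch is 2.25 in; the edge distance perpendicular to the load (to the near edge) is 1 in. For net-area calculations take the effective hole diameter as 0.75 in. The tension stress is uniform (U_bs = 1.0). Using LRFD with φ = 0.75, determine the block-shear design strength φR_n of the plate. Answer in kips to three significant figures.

Shear plane L_v = 0.875 + 4·2.25 = 9.875 in; A_gv = 9.875 × 0.5 = 4.938 in².
A_nv = (9.875 − 4.5·0.75) × 0.5 = 3.25 in².
A_nt = (1 − 0.5·0.75) × 0.5 = 0.3125 in².
0.6 F_u A_nv = 126.8 kips; 0.6 F_y A_gv = 148.1 kips → shear rupture governs the shear term.
R_n = 126.8 + 1.0 × 65 × 0.3125 = 147.1 kips.
Design strength φR_n = 0.75 × 147.1 = 110 kips.

110 kips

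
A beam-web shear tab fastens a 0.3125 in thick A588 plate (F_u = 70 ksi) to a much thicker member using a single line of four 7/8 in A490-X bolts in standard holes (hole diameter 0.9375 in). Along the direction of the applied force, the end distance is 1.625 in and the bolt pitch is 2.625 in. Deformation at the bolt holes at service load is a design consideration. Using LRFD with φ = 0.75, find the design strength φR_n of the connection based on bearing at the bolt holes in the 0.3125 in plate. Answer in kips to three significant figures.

Per bolt r_n = 1.2 l_c t F_u ≤ 2.4 d t F_u; upper limit = 2.4 × 0.875 × 0.3125 × 70 = 45.94 kips.
Edge bolt: l_c = 1.625 − 0.9375/2 = 1.156 in → 1.2 × 1.156 × 0.3125 × 70 = 30.35 → r_n = 30.35 kips.
Interior bolts: l_c = 2.625 − 0.9375 = 1.688 in → 1.2 × 1.688 × 0.3125 × 70 = 44.3 → r_n = 44.3 kips.
R_n = 1 × 30.35 + 3 × 44.3 = 163.2 kips.
Design strength φR_n = 0.75 × 163.2 = 122 kips.

122 kips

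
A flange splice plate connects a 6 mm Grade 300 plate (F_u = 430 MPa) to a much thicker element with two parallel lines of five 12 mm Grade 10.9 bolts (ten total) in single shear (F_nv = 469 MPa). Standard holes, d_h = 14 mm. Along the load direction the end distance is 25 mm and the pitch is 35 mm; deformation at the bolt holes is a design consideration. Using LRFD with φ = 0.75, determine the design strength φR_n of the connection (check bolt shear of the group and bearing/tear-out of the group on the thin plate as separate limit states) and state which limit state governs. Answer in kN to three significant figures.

Bolt shear: A_b = π·12²/4 = 113.1 mm²; R_n = 469 × 113.1 × 10 × 1 / 1000 = 530.4 kN → 0.75 × 530.4 = 398 kN.
Bearing (1.2 l_c t F_u ≤ 2.4 d t F_u): upper limit = 2.4·12·6·430 / 1000 = 74.3 kN.
  Edge l_c = 25 − 14/2 = 18 → r_n = 55.73 kN; interior l_c = 35 − 14 = 21 → r_n = 65.02 kN.
  R_n,bearing = 2·55.73 + 8·65.02 = 631.6 kN → 0.75 × 631.6 = 474 kN.
Bolt shear governs: 398 kN.

398 kN (bolt shear governs)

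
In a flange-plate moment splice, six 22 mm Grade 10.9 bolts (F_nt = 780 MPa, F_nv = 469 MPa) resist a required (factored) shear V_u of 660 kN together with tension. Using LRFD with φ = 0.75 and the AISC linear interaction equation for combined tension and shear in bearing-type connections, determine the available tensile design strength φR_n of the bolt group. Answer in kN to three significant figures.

637 kN

A_b = π·22²/4 = 380.1 mm²; f_rv = 660 × 1000 / (6 × 380.1) = 289.4 MPa.
F'_nt = 1.3 F_nt − (F_nt / φF_nv) f_rv = 1.3·780 − (780/(0.75·469))·289.4 = 372.3 MPa, capped at F_nt → F'_nt = 372.3 MPa.
R_n = F'_nt · A_b · n = 372.3 × 380.1 × 6 / 1000 = 849.2 kN.
Design strength φR_n = 0.75 × 849.2 = 637 kN.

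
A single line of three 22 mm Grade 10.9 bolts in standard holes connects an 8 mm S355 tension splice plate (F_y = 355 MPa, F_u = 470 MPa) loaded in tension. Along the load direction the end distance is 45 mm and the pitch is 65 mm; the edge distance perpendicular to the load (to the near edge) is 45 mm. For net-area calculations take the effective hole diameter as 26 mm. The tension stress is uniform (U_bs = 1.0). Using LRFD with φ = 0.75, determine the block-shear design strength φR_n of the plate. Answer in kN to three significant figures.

276 kN

Shear plane L_v = 45 + 2·65 = 175 mm; A_gv = 175 × 8 = 1400 mm².
A_nv = (175 − 2.5·26) × 8 = 880 mm².
A_nt = (45 − 0.5·26) × 8 = 256 mm².
0.6 F_u A_nv = 248.2 kN; 0.6 F_y A_gv = 298.2 kN → shear rupture governs the shear term.
R_n = 248.2 + 1.0 × 470 × 256 / 1000 = 368.5 kN.
Design strength φR_n = 0.75 × 368.5 = 276 kN.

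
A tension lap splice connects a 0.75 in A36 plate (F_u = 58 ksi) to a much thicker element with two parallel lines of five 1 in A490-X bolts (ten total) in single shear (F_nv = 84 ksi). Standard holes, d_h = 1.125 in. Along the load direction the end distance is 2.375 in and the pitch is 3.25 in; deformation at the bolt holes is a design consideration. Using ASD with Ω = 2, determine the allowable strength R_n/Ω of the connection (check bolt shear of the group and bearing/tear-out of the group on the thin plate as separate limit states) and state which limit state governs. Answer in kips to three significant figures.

330 kips (bolt shear governs)

Bolt shear: A_b = π·1²/4 = 0.7854 in²; R_n = 84 × 0.7854 × 10 × 1 = 659.7 kips → 659.7 / 2 = 330 kips.
Bearing (1.2 l_c t F_u ≤ 2.4 d t F_u): upper limit = 2.4·1·0.75·58 = 104.4 kips.
  Edge l_c = 2.375 − 1.125/2 = 1.812 → r_n = 94.61 kips; interior l_c = 3.25 − 1.125 = 2.125 → r_n = 104.4 kips.
  R_n,bearing = 2·94.61 + 8·104.4 = 1024 kips → 1024 / 2 = 512 kips.
Bolt shear governs: 330 kips.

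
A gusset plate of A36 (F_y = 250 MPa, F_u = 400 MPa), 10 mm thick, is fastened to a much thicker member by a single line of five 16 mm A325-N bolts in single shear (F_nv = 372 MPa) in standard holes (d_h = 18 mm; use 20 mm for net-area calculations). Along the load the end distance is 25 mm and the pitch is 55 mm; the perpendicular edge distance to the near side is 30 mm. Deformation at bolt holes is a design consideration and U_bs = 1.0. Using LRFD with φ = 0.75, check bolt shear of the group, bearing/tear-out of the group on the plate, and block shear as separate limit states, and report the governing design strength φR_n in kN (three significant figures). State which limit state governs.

280 kN (bolt shear governs)

Bolt shear: A_b = π·16²/4 = 201.1 mm²; R_n = 372 × 201.1 × 5 × 1 / 1000 = 374 kN → 0.75 × 374 = 280 kN.
Bearing: edge l_c = 16, r_n = 76.8 kN; interior l_c = 37, r_n = 153.6 kN; R_n = 76.8 + 4·153.6 = 691.2 kN → 518 kN.
Block shear: A_gv = 2450, A_nv = 1550, A_nt = 200 mm²; R_n = min(0.6F_uA_nv, 0.6F_yA_gv) + U_bs·F_u·A_nt = 447.5 kN → 336 kN.
Bolt shear governs: 280 kN.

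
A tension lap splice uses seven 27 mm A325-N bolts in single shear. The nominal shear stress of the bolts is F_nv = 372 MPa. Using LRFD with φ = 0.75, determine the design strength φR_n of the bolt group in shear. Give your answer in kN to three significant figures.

A_b = π × 27² / 4 = 572.6 mm².
R_n = F_nv · A_b · n · n_s = 372 × 572.6 × 7 × 1 / 1000 = 1491 kN.
Design strength φR_n = 0.75 × 1491 = 1120 kN.

1120 kN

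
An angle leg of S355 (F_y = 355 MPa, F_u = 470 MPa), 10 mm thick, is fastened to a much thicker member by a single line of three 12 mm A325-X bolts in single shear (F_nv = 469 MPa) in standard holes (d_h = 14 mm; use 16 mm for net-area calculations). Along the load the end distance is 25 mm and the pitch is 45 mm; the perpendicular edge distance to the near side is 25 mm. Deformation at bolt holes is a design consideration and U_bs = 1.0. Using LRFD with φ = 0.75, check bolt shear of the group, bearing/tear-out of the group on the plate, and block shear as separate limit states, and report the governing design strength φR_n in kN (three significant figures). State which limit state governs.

119 kN (bolt shear governs)

Bolt shear: A_b = π·12²/4 = 113.1 mm²; R_n = 469 × 113.1 × 3 × 1 / 1000 = 159.1 kN → 0.75 × 159.1 = 119 kN.
Bearing: edge l_c = 18, r_n = 101.5 kN; interior l_c = 31, r_n = 135.4 kN; R_n = 101.5 + 2·135.4 = 372.2 kN → 279 kN.
Block shear: A_gv = 1150, A_nv = 750, A_nt = 170 mm²; R_n = min(0.6F_uA_nv, 0.6F_yA_gv) + U_bs·F_u·A_nt = 291.4 kN → 219 kN.
Bolt shear governs: 119 kN.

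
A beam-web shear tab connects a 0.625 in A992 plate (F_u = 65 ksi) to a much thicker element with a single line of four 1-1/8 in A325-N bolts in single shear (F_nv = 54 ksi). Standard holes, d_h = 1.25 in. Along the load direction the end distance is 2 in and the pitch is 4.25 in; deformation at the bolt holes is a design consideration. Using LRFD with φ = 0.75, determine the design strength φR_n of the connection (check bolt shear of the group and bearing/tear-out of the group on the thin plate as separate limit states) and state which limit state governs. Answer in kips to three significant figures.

Bolt shear: A_b = π·1.125²/4 = 0.994 in²; R_n = 54 × 0.994 × 4 × 1 = 214.7 kips → 0.75 × 214.7 = 161 kips.
Bearing (1.2 l_c t F_u ≤ 2.4 d t F_u): upper limit = 2.4·1.125·0.625·65 = 109.7 kips.
  Edge l_c = 2 − 1.25/2 = 1.375 → r_n = 67.03 kips; interior l_c = 4.25 − 1.25 = 3 → r_n = 109.7 kips.
  R_n,bearing = 1·67.03 + 3·109.7 = 396.1 kips → 0.75 × 396.1 = 297 kips.
Bolt shear governs: 161 kips.

161 kips (bolt shear governs)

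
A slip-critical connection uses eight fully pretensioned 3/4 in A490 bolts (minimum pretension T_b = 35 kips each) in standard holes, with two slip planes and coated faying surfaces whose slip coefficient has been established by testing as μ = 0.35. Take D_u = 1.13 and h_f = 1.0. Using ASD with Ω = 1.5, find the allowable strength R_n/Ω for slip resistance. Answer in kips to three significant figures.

R_n = μ · D_u · h_f · T_b · n_s · n_b = 0.35 × 1.13 × 1.0 × 35 × 2 × 8 = 221.5 kips.
Allowable strength R_n/Ω = 221.5 / 1.5 = 148 kips.

148 kips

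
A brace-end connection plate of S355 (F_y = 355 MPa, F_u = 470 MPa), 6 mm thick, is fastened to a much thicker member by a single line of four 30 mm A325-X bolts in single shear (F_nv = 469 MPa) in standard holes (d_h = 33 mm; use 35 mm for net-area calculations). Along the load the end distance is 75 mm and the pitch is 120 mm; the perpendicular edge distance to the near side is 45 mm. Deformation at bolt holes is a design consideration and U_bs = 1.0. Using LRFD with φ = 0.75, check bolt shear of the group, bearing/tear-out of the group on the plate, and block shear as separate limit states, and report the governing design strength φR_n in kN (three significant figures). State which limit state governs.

455 kN (block shear governs)

Bolt shear: A_b = π·30²/4 = 706.9 mm²; R_n = 469 × 706.9 × 4 × 1 / 1000 = 1326 kN → 0.75 × 1326 = 995 kN.
Bearing: edge l_c = 58.5, r_n = 198 kN; interior l_c = 87, r_n = 203 kN; R_n = 198 + 3·203 = 807.1 kN → 605 kN.
Block shear: A_gv = 2610, A_nv = 1875, A_nt = 165 mm²; R_n = min(0.6F_uA_nv, 0.6F_yA_gv) + U_bs·F_u·A_nt = 606.3 kN → 455 kN.
Block shear governs: 455 kN.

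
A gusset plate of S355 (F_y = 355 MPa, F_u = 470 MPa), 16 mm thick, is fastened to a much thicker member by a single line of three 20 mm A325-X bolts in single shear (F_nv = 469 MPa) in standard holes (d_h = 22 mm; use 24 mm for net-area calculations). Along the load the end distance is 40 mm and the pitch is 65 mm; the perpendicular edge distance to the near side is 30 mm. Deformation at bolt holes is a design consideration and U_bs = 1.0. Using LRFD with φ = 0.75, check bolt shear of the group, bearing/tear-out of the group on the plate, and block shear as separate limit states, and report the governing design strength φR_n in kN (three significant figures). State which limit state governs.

332 kN (bolt shear governs)

Bolt shear: A_b = π·20²/4 = 314.2 mm²; R_n = 469 × 314.2 × 3 × 1 / 1000 = 442 kN → 0.75 × 442 = 332 kN.
Bearing: edge l_c = 29, r_n = 261.7 kN; interior l_c = 43, r_n = 361 kN; R_n = 261.7 + 2·361 = 983.6 kN → 738 kN.
Block shear: A_gv = 2720, A_nv = 1760, A_nt = 288 mm²; R_n = min(0.6F_uA_nv, 0.6F_yA_gv) + U_bs·F_u·A_nt = 631.7 kN → 474 kN.
Bolt shear governs: 332 kN.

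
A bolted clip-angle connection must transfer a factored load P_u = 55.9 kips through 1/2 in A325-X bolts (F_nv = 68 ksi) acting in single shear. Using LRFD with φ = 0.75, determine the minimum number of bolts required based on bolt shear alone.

6 bolts

A_b = π·0.5²/4 = 0.1963 in².
Per-bolt design strength φR_n = 0.75 × 68 × 0.1963 × 1 = 10.01 kips.
n ≥ 55.9 / 10.01 = 5.582 → use 6 bolts.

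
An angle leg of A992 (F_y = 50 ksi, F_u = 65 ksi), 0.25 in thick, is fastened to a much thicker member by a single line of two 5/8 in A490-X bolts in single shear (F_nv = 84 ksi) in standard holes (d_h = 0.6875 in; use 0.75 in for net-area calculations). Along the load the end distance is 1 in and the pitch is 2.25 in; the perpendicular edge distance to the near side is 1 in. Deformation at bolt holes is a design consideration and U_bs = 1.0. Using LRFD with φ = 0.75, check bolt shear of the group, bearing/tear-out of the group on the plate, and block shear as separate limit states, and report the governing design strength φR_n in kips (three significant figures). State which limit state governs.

23.2 kips (block shear governs)

Bolt shear: A_b = π·0.625²/4 = 0.3068 in²; R_n = 84 × 0.3068 × 2 × 1 = 51.54 kips → 0.75 × 51.54 = 38.7 kips.
Bearing: edge l_c = 0.6562, r_n = 12.8 kips; interior l_c = 1.562, r_n = 24.38 kips; R_n = 12.8 + 1·24.38 = 37.17 kips → 27.9 kips.
Block shear: A_gv = 0.8125, A_nv = 0.5312, A_nt = 0.1562 in²; R_n = min(0.6F_uA_nv, 0.6F_yA_gv) + U_bs·F_u·A_nt = 30.88 kips → 23.2 kips.
Block shear governs: 23.2 kips.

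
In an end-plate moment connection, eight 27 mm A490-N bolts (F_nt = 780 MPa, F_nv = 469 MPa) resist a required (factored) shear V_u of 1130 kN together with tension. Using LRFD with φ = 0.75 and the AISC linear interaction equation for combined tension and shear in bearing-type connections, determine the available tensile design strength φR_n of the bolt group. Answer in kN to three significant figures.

A_b = π·27²/4 = 572.6 mm²; f_rv = 1130 × 1000 / (8 × 572.6) = 246.7 MPa.
F'_nt = 1.3 F_nt − (F_nt / φF_nv) f_rv = 1.3·780 − (780/(0.75·469))·246.7 = 466.9 MPa, capped at F_nt → F'_nt = 466.9 MPa.
R_n = F'_nt · A_b · n = 466.9 × 572.6 × 8 / 1000 = 2139 kN.
Design strength φR_n = 0.75 × 2139 = 1600 kN.

1600 kN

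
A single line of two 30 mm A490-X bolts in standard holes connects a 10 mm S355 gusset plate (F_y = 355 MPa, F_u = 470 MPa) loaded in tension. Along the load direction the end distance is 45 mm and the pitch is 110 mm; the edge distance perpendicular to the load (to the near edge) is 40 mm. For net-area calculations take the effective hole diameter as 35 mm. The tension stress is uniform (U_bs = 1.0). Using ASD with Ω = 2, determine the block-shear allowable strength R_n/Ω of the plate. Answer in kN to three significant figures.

Shear plane L_v = 45 + 1·110 = 155 mm; A_gv = 155 × 10 = 1550 mm².
A_nv = (155 − 1.5·35) × 10 = 1025 mm².
A_nt = (40 − 0.5·35) × 10 = 225 mm².
0.6 F_u A_nv = 289.1 kN; 0.6 F_y A_gv = 330.2 kN → shear rupture governs the shear term.
R_n = 289.1 + 1.0 × 470 × 225 / 1000 = 394.8 kN.
Allowable strength R_n/Ω = 394.8 / 2 = 197 kN.

197 kN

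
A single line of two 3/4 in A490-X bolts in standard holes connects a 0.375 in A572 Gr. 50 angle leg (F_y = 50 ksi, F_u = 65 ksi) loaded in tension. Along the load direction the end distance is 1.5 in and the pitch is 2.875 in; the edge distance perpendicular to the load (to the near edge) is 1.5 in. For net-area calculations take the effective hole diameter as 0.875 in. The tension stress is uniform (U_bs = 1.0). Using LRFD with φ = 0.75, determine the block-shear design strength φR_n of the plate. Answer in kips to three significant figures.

53 kips

Shear plane L_v = 1.5 + 1·2.875 = 4.375 in; A_gv = 4.375 × 0.375 = 1.641 in².
A_nv = (4.375 − 1.5·0.875) × 0.375 = 1.148 in².
A_nt = (1.5 − 0.5·0.875) × 0.375 = 0.3984 in².
0.6 F_u A_nv = 44.79 kips; 0.6 F_y A_gv = 49.22 kips → shear rupture governs the shear term.
R_n = 44.79 + 1.0 × 65 × 0.3984 = 70.69 kips.
Design strength φR_n = 0.75 × 70.69 = 53 kips.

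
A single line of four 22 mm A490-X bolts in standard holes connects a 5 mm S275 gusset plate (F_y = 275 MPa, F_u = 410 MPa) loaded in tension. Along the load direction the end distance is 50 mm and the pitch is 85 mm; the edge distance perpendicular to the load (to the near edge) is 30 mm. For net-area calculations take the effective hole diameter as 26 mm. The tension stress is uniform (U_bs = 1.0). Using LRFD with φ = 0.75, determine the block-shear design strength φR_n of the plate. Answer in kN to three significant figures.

215 kN

Shear plane L_v = 50 + 3·85 = 305 mm; A_gv = 305 × 5 = 1525 mm².
A_nv = (305 − 3.5·26) × 5 = 1070 mm².
A_nt = (30 − 0.5·26) × 5 = 85 mm².
0.6 F_u A_nv = 263.2 kN; 0.6 F_y A_gv = 251.6 kN → shear yielding governs the shear term.
R_n = 251.6 + 1.0 × 410 × 85 / 1000 = 286.5 kN.
Design strength φR_n = 0.75 × 286.5 = 215 kN.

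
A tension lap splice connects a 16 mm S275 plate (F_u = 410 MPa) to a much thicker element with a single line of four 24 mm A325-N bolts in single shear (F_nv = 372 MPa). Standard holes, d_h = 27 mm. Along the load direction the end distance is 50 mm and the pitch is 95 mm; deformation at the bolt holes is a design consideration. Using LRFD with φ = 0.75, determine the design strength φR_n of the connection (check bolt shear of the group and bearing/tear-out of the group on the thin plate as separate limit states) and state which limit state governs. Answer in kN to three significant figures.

Bolt shear: A_b = π·24²/4 = 452.4 mm²; R_n = 372 × 452.4 × 4 × 1 / 1000 = 673.2 kN → 0.75 × 673.2 = 505 kN.
Bearing (1.2 l_c t F_u ≤ 2.4 d t F_u): upper limit = 2.4·24·16·410 / 1000 = 377.9 kN.
  Edge l_c = 50 − 27/2 = 36.5 → r_n = 287.3 kN; interior l_c = 95 − 27 = 68 → r_n = 377.9 kN.
  R_n,bearing = 1·287.3 + 3·377.9 = 1421 kN → 0.75 × 1421 = 1070 kN.
Bolt shear governs: 505 kN.

505 kN (bolt shear governs)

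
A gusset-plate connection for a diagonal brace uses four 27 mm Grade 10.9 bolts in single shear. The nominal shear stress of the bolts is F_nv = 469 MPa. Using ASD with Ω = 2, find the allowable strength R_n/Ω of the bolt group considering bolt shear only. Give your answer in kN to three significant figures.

A_b = π × 27² / 4 = 572.6 mm².
R_n = F_nv · A_b · n · n_s = 469 × 572.6 × 4 × 1 / 1000 = 1074 kN.
Allowable strength R_n/Ω = 1074 / 2 = 537 kN.

537 kN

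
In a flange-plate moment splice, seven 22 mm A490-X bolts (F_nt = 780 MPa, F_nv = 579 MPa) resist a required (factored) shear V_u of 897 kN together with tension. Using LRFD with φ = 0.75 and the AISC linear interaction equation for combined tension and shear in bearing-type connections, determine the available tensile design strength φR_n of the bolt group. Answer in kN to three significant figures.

815 kN

A_b = π·22²/4 = 380.1 mm²; f_rv = 897 × 1000 / (7 × 380.1) = 337.1 MPa.
F'_nt = 1.3 F_nt − (F_nt / φF_nv) f_rv = 1.3·780 − (780/(0.75·579))·337.1 = 408.5 MPa, capped at F_nt → F'_nt = 408.5 MPa.
R_n = F'_nt · A_b · n = 408.5 × 380.1 × 7 / 1000 = 1087 kN.
Design strength φR_n = 0.75 × 1087 = 815 kN.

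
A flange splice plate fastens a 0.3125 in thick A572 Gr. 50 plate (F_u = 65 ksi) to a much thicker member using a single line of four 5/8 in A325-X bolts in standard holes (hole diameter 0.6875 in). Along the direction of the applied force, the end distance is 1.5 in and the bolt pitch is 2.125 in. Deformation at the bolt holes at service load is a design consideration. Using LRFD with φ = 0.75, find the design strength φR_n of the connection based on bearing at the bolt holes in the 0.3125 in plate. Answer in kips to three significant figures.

89.7 kips

Per bolt r_n = 1.2 l_c t F_u ≤ 2.4 d t F_u; upper limit = 2.4 × 0.625 × 0.3125 × 65 = 30.47 kips.
Edge bolt: l_c = 1.5 − 0.6875/2 = 1.156 in → 1.2 × 1.156 × 0.3125 × 65 = 28.18 → r_n = 28.18 kips.
Interior bolts: l_c = 2.125 − 0.6875 = 1.438 in → 1.2 × 1.438 × 0.3125 × 65 = 35.04 → r_n = 30.47 kips.
R_n = 1 × 28.18 + 3 × 30.47 = 119.6 kips.
Design strength φR_n = 0.75 × 119.6 = 89.7 kips.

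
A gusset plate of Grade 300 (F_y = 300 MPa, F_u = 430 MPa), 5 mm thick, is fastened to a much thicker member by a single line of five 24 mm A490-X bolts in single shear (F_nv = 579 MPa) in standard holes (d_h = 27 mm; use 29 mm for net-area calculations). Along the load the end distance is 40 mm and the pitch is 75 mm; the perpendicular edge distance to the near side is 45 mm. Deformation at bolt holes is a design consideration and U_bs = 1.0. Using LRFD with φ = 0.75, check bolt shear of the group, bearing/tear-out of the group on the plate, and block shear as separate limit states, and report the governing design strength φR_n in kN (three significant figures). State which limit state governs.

Bolt shear: A_b = π·24²/4 = 452.4 mm²; R_n = 579 × 452.4 × 5 × 1 / 1000 = 1310 kN → 0.75 × 1310 = 982 kN.
Bearing: edge l_c = 26.5, r_n = 68.37 kN; interior l_c = 48, r_n = 123.8 kN; R_n = 68.37 + 4·123.8 = 563.7 kN → 423 kN.
Block shear: A_gv = 1700, A_nv = 1048, A_nt = 152.5 mm²; R_n = min(0.6F_uA_nv, 0.6F_yA_gv) + U_bs·F_u·A_nt = 335.8 kN → 252 kN.
Block shear governs: 252 kN.

252 kN (block shear governs)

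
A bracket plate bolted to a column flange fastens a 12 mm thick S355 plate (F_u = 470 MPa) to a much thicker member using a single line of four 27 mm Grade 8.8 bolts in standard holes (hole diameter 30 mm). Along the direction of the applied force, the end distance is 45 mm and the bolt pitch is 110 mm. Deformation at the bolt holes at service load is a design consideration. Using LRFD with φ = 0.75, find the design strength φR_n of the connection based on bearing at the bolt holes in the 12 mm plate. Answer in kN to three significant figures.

Per bolt r_n = 1.2 l_c t F_u ≤ 2.4 d t F_u; upper limit = 2.4 × 27 × 12 × 470 / 1000 = 365.5 kN.
Edge bolt: l_c = 45 − 30/2 = 30 mm → 1.2 × 30 × 12 × 470 / 1000 = 203 → r_n = 203 kN.
Interior bolts: l_c = 110 − 30 = 80 mm → 1.2 × 80 × 12 × 470 / 1000 = 541.4 → r_n = 365.5 kN.
R_n = 1 × 203 + 3 × 365.5 = 1299 kN.
Design strength φR_n = 0.75 × 1299 = 975 kN.

975 kN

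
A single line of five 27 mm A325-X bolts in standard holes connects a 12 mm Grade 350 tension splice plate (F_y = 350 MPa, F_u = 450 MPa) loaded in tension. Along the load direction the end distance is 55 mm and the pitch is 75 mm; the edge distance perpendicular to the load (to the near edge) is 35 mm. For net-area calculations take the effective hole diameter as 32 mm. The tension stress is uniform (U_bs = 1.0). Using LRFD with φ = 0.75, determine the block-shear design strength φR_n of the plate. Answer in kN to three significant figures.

Shear plane L_v = 55 + 4·75 = 355 mm; A_gv = 355 × 12 = 4260 mm².
A_nv = (355 − 4.5·32) × 12 = 2532 mm².
A_nt = (35 − 0.5·32) × 12 = 228 mm².
0.6 F_u A_nv = 683.6 kN; 0.6 F_y A_gv = 894.6 kN → shear rupture governs the shear term.
R_n = 683.6 + 1.0 × 450 × 228 / 1000 = 786.2 kN.
Design strength φR_n = 0.75 × 786.2 = 590 kN.

590 kN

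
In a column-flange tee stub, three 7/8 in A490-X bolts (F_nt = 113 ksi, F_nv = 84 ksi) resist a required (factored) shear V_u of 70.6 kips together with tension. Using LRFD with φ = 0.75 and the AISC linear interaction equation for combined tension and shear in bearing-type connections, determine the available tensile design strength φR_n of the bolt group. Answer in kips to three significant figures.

104 kips

A_b = π·0.875²/4 = 0.6013 in²; f_rv = 70.6 / (3 × 0.6013) = 39.14 ksi.
F'_nt = 1.3 F_nt − (F_nt / φF_nv) f_rv = 1.3·113 − (113/(0.75·84))·39.14 = 76.7 ksi, capped at F_nt → F'_nt = 76.7 ksi.
R_n = F'_nt · A_b · n = 76.7 × 0.6013 × 3 = 138.4 kips.
Design strength φR_n = 0.75 × 138.4 = 104 kips.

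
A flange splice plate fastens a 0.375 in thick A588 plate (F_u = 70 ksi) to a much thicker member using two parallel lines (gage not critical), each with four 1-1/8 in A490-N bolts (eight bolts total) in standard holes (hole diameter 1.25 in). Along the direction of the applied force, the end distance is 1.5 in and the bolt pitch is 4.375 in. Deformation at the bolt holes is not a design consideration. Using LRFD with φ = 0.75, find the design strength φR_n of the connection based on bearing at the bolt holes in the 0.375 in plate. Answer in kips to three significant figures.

Per bolt r_n = 1.5 l_c t F_u ≤ 3.0 d t F_u; upper limit = 3.0 × 1.125 × 0.375 × 70 = 88.59 kips.
Edge bolt: l_c = 1.5 − 1.25/2 = 0.875 in → 1.5 × 0.875 × 0.375 × 70 = 34.45 → r_n = 34.45 kips.
Interior bolts: l_c = 4.375 − 1.25 = 3.125 in → 1.5 × 3.125 × 0.375 × 70 = 123 → r_n = 88.59 kips.
R_n = 2 × 34.45 + 6 × 88.59 = 600.5 kips.
Design strength φR_n = 0.75 × 600.5 = 450 kips.

450 kips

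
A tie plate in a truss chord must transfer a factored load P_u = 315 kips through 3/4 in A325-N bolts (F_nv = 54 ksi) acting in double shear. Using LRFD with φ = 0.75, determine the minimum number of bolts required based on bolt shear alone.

9 bolts

A_b = π·0.75²/4 = 0.4418 in².
Per-bolt design strength φR_n = 0.75 × 54 × 0.4418 × 2 = 35.78 kips.
n ≥ 315 / 35.78 = 8.803 → use 9 bolts.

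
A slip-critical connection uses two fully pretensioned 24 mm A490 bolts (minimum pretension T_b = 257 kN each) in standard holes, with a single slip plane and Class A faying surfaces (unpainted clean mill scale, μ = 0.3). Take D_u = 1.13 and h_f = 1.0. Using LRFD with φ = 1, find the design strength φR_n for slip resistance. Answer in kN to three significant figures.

174 kN

R_n = μ · D_u · h_f · T_b · n_s · n_b = 0.3 × 1.13 × 1.0 × 257 × 1 × 2 = 174.2 kN.
Design strength φR_n = 1 × 174.2 = 174 kN.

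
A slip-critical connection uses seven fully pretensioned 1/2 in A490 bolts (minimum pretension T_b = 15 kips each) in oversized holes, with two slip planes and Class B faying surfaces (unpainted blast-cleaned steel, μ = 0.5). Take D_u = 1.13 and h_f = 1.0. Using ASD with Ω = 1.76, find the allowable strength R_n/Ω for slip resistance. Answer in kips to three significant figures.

R_n = μ · D_u · h_f · T_b · n_s · n_b = 0.5 × 1.13 × 1.0 × 15 × 2 × 7 = 118.6 kips.
Allowable strength R_n/Ω = 118.6 / 1.76 = 67.4 kips.

67.4 kips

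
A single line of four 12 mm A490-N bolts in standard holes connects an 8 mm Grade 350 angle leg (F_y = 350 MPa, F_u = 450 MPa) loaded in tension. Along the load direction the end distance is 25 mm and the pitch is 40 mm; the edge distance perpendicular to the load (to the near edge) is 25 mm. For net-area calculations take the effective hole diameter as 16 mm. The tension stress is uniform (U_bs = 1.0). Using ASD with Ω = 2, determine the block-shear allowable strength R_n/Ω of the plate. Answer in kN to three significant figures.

127 kN

Shear plane L_v = 25 + 3·40 = 145 mm; A_gv = 145 × 8 = 1160 mm².
A_nv = (145 − 3.5·16) × 8 = 712 mm².
A_nt = (25 − 0.5·16) × 8 = 136 mm².
0.6 F_u A_nv = 192.2 kN; 0.6 F_y A_gv = 243.6 kN → shear rupture governs the shear term.
R_n = 192.2 + 1.0 × 450 × 136 / 1000 = 253.4 kN.
Allowable strength R_n/Ω = 253.4 / 2 = 127 kN.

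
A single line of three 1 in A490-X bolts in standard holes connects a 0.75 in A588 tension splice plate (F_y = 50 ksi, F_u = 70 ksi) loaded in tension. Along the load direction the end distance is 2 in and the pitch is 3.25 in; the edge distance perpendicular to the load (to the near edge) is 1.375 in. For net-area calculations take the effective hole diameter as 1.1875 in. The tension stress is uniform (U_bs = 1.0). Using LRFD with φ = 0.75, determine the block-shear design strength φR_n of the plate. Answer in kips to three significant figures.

Shear plane L_v = 2 + 2·3.25 = 8.5 in; A_gv = 8.5 × 0.75 = 6.375 in².
A_nv = (8.5 − 2.5·1.1875) × 0.75 = 4.148 in².
A_nt = (1.375 − 0.5·1.1875) × 0.75 = 0.5859 in².
0.6 F_u A_nv = 174.2 kips; 0.6 F_y A_gv = 191.2 kips → shear rupture governs the shear term.
R_n = 174.2 + 1.0 × 70 × 0.5859 = 215.2 kips.
Design strength φR_n = 0.75 × 215.2 = 161 kips.

161 kips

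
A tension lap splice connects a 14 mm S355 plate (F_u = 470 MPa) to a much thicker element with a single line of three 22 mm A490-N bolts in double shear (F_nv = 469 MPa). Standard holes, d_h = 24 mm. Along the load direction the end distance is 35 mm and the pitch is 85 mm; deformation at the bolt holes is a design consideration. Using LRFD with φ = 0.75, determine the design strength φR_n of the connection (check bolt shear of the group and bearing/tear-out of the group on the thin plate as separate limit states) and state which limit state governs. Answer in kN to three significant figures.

657 kN (bearing governs)

Bolt shear: A_b = π·22²/4 = 380.1 mm²; R_n = 469 × 380.1 × 3 × 2 / 1000 = 1070 kN → 0.75 × 1070 = 802 kN.
Bearing (1.2 l_c t F_u ≤ 2.4 d t F_u): upper limit = 2.4·22·14·470 / 1000 = 347.4 kN.
  Edge l_c = 35 − 24/2 = 23 → r_n = 181.6 kN; interior l_c = 85 − 24 = 61 → r_n = 347.4 kN.
  R_n,bearing = 1·181.6 + 2·347.4 = 876.5 kN → 0.75 × 876.5 = 657 kN.
Bearing governs: 657 kN.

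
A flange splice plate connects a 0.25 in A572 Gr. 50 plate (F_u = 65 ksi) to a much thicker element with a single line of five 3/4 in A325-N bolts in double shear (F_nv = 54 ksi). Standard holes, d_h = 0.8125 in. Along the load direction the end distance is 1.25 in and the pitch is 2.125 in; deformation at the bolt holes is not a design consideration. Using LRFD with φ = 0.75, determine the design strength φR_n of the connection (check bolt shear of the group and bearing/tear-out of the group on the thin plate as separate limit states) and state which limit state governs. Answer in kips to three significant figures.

111 kips (bearing governs)

Bolt shear: A_b = π·0.75²/4 = 0.4418 in²; R_n = 54 × 0.4418 × 5 × 2 = 238.6 kips → 0.75 × 238.6 = 179 kips.
Bearing (1.5 l_c t F_u ≤ 3.0 d t F_u): upper limit = 3.0·0.75·0.25·65 = 36.56 kips.
  Edge l_c = 1.25 − 0.8125/2 = 0.8438 → r_n = 20.57 kips; interior l_c = 2.125 − 0.8125 = 1.312 → r_n = 31.99 kips.
  R_n,bearing = 1·20.57 + 4·31.99 = 148.5 kips → 0.75 × 148.5 = 111 kips.
Bearing governs: 111 kips.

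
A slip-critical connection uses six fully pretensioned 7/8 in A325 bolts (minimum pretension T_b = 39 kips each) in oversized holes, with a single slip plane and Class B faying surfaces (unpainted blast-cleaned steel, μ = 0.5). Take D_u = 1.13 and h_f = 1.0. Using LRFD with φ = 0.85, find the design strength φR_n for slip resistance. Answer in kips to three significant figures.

R_n = μ · D_u · h_f · T_b · n_s · n_b = 0.5 × 1.13 × 1.0 × 39 × 1 × 6 = 132.2 kips.
Design strength φR_n = 0.85 × 132.2 = 112 kips.

112 kips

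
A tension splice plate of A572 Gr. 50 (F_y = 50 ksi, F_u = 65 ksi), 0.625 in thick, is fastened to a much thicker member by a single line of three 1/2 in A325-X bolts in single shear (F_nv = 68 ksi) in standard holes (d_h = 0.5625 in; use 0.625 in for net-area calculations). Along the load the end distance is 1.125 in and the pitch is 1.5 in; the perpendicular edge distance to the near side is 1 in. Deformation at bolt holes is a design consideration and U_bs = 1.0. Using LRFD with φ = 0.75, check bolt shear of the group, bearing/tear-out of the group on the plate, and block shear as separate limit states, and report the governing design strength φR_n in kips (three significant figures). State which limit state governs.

Bolt shear: A_b = π·0.5²/4 = 0.1963 in²; R_n = 68 × 0.1963 × 3 × 1 = 40.06 kips → 0.75 × 40.06 = 30 kips.
Bearing: edge l_c = 0.8438, r_n = 41.13 kips; interior l_c = 0.9375, r_n = 45.7 kips; R_n = 41.13 + 2·45.7 = 132.5 kips → 99.4 kips.
Block shear: A_gv = 2.578, A_nv = 1.602, A_nt = 0.4297 in²; R_n = min(0.6F_uA_nv, 0.6F_yA_gv) + U_bs·F_u·A_nt = 90.39 kips → 67.8 kips.
Bolt shear governs: 30 kips.

30 kips (bolt shear governs)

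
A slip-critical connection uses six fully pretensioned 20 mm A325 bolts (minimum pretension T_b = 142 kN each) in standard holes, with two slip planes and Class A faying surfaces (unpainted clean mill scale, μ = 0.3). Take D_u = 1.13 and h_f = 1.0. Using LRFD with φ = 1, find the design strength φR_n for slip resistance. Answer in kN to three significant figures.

578 kN

R_n = μ · D_u · h_f · T_b · n_s · n_b = 0.3 × 1.13 × 1.0 × 142 × 2 × 6 = 577.7 kN.
Design strength φR_n = 1 × 577.7 = 578 kN.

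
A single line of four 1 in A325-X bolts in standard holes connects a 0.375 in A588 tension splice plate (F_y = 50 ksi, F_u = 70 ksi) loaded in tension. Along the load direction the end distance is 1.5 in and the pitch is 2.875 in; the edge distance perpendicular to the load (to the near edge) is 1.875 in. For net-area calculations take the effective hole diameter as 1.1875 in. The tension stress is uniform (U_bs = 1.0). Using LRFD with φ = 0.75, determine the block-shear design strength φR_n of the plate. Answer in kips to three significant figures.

95.7 kips

Shear plane L_v = 1.5 + 3·2.875 = 10.12 in; A_gv = 10.12 × 0.375 = 3.797 in².
A_nv = (10.12 − 3.5·1.1875) × 0.375 = 2.238 in².
A_nt = (1.875 − 0.5·1.1875) × 0.375 = 0.4805 in².
0.6 F_u A_nv = 94.01 kips; 0.6 F_y A_gv = 113.9 kips → shear rupture governs the shear term.
R_n = 94.01 + 1.0 × 70 × 0.4805 = 127.6 kips.
Design strength φR_n = 0.75 × 127.6 = 95.7 kips.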